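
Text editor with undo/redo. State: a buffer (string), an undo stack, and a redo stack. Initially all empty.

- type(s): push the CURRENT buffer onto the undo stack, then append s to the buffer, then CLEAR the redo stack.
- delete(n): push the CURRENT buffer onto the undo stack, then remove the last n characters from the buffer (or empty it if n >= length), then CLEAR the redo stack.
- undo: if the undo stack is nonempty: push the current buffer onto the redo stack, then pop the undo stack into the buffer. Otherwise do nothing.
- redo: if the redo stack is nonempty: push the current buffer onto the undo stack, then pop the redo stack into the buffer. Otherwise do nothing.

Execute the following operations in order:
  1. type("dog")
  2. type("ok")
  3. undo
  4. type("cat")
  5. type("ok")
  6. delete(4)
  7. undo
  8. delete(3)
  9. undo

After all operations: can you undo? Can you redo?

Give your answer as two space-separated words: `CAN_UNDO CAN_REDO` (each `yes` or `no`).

After op 1 (type): buf='dog' undo_depth=1 redo_depth=0
After op 2 (type): buf='dogok' undo_depth=2 redo_depth=0
After op 3 (undo): buf='dog' undo_depth=1 redo_depth=1
After op 4 (type): buf='dogcat' undo_depth=2 redo_depth=0
After op 5 (type): buf='dogcatok' undo_depth=3 redo_depth=0
After op 6 (delete): buf='dogc' undo_depth=4 redo_depth=0
After op 7 (undo): buf='dogcatok' undo_depth=3 redo_depth=1
After op 8 (delete): buf='dogca' undo_depth=4 redo_depth=0
After op 9 (undo): buf='dogcatok' undo_depth=3 redo_depth=1

Answer: yes yes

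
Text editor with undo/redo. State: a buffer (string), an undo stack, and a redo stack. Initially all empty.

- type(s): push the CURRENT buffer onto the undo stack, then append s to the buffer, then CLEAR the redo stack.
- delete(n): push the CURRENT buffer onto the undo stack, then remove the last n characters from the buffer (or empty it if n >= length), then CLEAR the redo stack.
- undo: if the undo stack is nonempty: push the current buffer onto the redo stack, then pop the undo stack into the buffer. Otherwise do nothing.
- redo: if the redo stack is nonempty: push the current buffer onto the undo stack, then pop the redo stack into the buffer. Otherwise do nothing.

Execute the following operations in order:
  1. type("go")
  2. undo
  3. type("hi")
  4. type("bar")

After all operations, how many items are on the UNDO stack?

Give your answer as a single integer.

Answer: 2

Derivation:
After op 1 (type): buf='go' undo_depth=1 redo_depth=0
After op 2 (undo): buf='(empty)' undo_depth=0 redo_depth=1
After op 3 (type): buf='hi' undo_depth=1 redo_depth=0
After op 4 (type): buf='hibar' undo_depth=2 redo_depth=0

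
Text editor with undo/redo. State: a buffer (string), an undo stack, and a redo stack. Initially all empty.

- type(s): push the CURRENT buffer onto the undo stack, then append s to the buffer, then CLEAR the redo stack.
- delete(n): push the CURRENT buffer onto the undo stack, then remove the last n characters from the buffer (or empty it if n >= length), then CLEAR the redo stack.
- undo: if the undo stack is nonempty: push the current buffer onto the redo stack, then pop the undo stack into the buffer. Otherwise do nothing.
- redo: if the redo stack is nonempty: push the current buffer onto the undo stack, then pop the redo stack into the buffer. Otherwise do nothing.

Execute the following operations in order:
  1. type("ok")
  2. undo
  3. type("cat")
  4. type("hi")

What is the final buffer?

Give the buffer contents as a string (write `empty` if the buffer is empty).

Answer: cathi

Derivation:
After op 1 (type): buf='ok' undo_depth=1 redo_depth=0
After op 2 (undo): buf='(empty)' undo_depth=0 redo_depth=1
After op 3 (type): buf='cat' undo_depth=1 redo_depth=0
After op 4 (type): buf='cathi' undo_depth=2 redo_depth=0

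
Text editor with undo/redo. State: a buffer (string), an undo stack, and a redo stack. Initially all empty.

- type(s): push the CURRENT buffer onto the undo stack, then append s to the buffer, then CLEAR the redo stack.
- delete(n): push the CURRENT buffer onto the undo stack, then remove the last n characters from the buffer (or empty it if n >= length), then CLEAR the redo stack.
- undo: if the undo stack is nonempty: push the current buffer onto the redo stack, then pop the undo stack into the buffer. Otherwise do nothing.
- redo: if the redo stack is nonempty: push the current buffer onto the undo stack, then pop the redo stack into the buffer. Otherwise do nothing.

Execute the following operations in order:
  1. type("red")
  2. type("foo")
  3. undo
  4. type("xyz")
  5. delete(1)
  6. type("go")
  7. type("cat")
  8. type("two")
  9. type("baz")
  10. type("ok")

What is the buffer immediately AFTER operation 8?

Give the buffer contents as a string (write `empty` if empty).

Answer: redxygocattwo

Derivation:
After op 1 (type): buf='red' undo_depth=1 redo_depth=0
After op 2 (type): buf='redfoo' undo_depth=2 redo_depth=0
After op 3 (undo): buf='red' undo_depth=1 redo_depth=1
After op 4 (type): buf='redxyz' undo_depth=2 redo_depth=0
After op 5 (delete): buf='redxy' undo_depth=3 redo_depth=0
After op 6 (type): buf='redxygo' undo_depth=4 redo_depth=0
After op 7 (type): buf='redxygocat' undo_depth=5 redo_depth=0
After op 8 (type): buf='redxygocattwo' undo_depth=6 redo_depth=0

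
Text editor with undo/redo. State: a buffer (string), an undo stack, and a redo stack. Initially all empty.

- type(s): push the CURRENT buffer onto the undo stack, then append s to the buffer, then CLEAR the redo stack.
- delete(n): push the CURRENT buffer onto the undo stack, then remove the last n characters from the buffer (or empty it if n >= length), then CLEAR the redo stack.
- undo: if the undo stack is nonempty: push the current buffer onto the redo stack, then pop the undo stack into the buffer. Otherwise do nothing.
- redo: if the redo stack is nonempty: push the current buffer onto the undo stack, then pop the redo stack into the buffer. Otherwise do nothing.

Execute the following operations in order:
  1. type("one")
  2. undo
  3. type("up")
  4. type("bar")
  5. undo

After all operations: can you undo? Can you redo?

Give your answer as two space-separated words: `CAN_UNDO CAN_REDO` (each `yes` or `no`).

After op 1 (type): buf='one' undo_depth=1 redo_depth=0
After op 2 (undo): buf='(empty)' undo_depth=0 redo_depth=1
After op 3 (type): buf='up' undo_depth=1 redo_depth=0
After op 4 (type): buf='upbar' undo_depth=2 redo_depth=0
After op 5 (undo): buf='up' undo_depth=1 redo_depth=1

Answer: yes yes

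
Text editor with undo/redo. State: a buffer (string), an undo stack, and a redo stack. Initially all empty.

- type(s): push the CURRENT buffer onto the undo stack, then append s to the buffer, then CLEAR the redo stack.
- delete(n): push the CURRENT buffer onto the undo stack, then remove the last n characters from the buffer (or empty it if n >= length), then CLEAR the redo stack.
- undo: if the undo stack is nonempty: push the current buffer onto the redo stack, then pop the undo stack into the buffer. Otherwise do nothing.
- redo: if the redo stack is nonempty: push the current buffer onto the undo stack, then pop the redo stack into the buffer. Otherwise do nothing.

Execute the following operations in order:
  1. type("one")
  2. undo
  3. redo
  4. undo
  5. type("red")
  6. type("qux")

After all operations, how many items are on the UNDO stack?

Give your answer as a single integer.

Answer: 2

Derivation:
After op 1 (type): buf='one' undo_depth=1 redo_depth=0
After op 2 (undo): buf='(empty)' undo_depth=0 redo_depth=1
After op 3 (redo): buf='one' undo_depth=1 redo_depth=0
After op 4 (undo): buf='(empty)' undo_depth=0 redo_depth=1
After op 5 (type): buf='red' undo_depth=1 redo_depth=0
After op 6 (type): buf='redqux' undo_depth=2 redo_depth=0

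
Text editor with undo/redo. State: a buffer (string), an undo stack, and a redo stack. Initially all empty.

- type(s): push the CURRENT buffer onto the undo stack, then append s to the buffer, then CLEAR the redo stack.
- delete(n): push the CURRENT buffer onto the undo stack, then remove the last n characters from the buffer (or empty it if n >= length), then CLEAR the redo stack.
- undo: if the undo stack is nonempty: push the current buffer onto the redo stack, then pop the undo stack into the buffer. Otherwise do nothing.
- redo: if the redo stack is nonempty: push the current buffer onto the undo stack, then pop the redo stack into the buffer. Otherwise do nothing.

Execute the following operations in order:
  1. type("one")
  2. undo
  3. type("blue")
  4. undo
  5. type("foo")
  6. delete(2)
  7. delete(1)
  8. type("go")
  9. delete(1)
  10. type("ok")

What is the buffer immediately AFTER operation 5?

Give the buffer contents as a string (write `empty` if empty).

After op 1 (type): buf='one' undo_depth=1 redo_depth=0
After op 2 (undo): buf='(empty)' undo_depth=0 redo_depth=1
After op 3 (type): buf='blue' undo_depth=1 redo_depth=0
After op 4 (undo): buf='(empty)' undo_depth=0 redo_depth=1
After op 5 (type): buf='foo' undo_depth=1 redo_depth=0

Answer: foo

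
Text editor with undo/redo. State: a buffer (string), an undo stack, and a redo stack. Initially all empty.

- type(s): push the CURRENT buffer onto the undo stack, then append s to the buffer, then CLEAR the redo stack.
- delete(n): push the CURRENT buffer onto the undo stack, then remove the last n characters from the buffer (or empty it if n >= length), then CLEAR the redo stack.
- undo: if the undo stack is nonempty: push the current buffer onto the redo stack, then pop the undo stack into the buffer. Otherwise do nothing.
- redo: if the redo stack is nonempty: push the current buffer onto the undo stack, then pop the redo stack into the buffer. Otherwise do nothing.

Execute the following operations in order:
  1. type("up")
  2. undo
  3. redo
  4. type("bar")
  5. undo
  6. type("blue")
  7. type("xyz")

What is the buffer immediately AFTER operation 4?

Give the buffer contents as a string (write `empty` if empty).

After op 1 (type): buf='up' undo_depth=1 redo_depth=0
After op 2 (undo): buf='(empty)' undo_depth=0 redo_depth=1
After op 3 (redo): buf='up' undo_depth=1 redo_depth=0
After op 4 (type): buf='upbar' undo_depth=2 redo_depth=0

Answer: upbar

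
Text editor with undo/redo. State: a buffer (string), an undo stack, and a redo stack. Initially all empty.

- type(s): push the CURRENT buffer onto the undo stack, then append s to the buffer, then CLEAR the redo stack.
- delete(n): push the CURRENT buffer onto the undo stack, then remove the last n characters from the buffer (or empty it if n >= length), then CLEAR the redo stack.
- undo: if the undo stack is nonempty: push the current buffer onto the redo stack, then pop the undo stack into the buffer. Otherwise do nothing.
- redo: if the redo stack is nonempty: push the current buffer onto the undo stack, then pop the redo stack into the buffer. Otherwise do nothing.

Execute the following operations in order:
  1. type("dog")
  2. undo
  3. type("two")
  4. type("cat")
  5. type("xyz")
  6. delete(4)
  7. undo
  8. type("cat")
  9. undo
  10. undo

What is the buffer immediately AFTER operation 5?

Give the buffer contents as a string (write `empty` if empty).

Answer: twocatxyz

Derivation:
After op 1 (type): buf='dog' undo_depth=1 redo_depth=0
After op 2 (undo): buf='(empty)' undo_depth=0 redo_depth=1
After op 3 (type): buf='two' undo_depth=1 redo_depth=0
After op 4 (type): buf='twocat' undo_depth=2 redo_depth=0
After op 5 (type): buf='twocatxyz' undo_depth=3 redo_depth=0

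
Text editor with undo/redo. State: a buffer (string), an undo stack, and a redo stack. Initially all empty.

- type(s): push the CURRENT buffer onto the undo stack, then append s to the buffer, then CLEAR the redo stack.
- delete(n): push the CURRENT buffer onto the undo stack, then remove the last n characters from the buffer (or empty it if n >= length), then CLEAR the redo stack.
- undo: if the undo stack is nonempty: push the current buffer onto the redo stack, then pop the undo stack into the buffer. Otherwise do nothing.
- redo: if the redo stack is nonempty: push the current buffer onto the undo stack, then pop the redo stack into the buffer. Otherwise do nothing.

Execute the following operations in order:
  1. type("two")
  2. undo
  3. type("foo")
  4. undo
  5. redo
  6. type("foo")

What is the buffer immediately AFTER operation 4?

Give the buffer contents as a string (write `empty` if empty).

Answer: empty

Derivation:
After op 1 (type): buf='two' undo_depth=1 redo_depth=0
After op 2 (undo): buf='(empty)' undo_depth=0 redo_depth=1
After op 3 (type): buf='foo' undo_depth=1 redo_depth=0
After op 4 (undo): buf='(empty)' undo_depth=0 redo_depth=1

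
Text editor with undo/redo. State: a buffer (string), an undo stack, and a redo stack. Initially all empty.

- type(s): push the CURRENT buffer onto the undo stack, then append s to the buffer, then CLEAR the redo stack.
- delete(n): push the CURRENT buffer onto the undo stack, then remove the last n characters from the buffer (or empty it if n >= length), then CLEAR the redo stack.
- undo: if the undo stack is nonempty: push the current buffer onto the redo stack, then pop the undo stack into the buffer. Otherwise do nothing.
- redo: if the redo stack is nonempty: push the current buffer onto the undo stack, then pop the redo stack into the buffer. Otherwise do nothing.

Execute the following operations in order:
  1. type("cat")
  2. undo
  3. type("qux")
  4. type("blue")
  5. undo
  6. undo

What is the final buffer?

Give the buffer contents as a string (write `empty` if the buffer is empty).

After op 1 (type): buf='cat' undo_depth=1 redo_depth=0
After op 2 (undo): buf='(empty)' undo_depth=0 redo_depth=1
After op 3 (type): buf='qux' undo_depth=1 redo_depth=0
After op 4 (type): buf='quxblue' undo_depth=2 redo_depth=0
After op 5 (undo): buf='qux' undo_depth=1 redo_depth=1
After op 6 (undo): buf='(empty)' undo_depth=0 redo_depth=2

Answer: empty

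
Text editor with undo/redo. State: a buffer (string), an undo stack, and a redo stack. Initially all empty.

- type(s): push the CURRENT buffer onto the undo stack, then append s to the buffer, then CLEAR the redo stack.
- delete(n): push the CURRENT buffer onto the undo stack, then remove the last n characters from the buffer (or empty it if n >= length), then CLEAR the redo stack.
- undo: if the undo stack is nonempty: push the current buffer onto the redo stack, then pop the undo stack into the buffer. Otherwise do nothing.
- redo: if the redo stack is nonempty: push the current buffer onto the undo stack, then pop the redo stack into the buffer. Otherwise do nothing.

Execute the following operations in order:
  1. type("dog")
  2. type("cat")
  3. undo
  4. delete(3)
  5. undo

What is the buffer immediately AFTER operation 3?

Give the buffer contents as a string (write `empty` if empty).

After op 1 (type): buf='dog' undo_depth=1 redo_depth=0
After op 2 (type): buf='dogcat' undo_depth=2 redo_depth=0
After op 3 (undo): buf='dog' undo_depth=1 redo_depth=1

Answer: dog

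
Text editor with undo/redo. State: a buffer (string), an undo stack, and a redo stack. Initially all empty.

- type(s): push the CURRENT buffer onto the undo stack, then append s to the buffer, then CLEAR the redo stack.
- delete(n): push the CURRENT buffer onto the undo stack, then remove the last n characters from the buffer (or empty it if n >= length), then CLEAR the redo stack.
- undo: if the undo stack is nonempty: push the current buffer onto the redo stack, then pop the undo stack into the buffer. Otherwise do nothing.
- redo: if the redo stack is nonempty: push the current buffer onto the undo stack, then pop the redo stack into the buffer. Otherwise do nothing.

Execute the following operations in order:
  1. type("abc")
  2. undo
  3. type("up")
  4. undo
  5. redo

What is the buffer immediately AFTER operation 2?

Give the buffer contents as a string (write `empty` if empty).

After op 1 (type): buf='abc' undo_depth=1 redo_depth=0
After op 2 (undo): buf='(empty)' undo_depth=0 redo_depth=1

Answer: empty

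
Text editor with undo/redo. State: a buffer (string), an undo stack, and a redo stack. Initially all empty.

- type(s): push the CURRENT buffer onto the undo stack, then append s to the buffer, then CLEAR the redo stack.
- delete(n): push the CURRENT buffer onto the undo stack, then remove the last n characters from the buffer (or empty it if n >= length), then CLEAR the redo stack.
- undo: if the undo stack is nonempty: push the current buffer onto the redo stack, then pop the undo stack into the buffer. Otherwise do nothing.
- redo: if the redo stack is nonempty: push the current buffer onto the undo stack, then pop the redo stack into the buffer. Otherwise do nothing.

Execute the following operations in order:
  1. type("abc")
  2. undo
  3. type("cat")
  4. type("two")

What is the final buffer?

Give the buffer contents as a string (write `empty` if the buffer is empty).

After op 1 (type): buf='abc' undo_depth=1 redo_depth=0
After op 2 (undo): buf='(empty)' undo_depth=0 redo_depth=1
After op 3 (type): buf='cat' undo_depth=1 redo_depth=0
After op 4 (type): buf='cattwo' undo_depth=2 redo_depth=0

Answer: cattwo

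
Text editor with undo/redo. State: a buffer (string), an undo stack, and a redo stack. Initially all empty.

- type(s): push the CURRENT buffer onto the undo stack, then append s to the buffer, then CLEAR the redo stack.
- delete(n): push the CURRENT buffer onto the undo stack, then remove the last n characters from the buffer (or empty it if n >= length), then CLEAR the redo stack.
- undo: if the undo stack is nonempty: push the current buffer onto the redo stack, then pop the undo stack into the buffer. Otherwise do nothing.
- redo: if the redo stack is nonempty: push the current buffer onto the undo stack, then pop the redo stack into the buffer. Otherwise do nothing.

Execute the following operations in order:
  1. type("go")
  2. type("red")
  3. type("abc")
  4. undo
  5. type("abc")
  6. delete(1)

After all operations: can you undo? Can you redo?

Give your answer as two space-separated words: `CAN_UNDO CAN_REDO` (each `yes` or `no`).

Answer: yes no

Derivation:
After op 1 (type): buf='go' undo_depth=1 redo_depth=0
After op 2 (type): buf='gored' undo_depth=2 redo_depth=0
After op 3 (type): buf='goredabc' undo_depth=3 redo_depth=0
After op 4 (undo): buf='gored' undo_depth=2 redo_depth=1
After op 5 (type): buf='goredabc' undo_depth=3 redo_depth=0
After op 6 (delete): buf='goredab' undo_depth=4 redo_depth=0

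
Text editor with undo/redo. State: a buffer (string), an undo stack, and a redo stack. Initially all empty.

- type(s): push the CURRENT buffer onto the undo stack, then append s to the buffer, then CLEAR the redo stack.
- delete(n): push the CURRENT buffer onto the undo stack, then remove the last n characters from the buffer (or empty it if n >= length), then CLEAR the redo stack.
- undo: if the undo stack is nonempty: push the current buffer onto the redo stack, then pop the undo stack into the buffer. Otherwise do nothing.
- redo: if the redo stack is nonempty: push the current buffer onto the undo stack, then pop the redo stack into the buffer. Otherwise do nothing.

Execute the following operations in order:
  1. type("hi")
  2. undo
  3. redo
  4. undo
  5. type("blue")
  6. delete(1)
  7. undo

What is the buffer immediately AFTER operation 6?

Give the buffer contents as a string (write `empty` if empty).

After op 1 (type): buf='hi' undo_depth=1 redo_depth=0
After op 2 (undo): buf='(empty)' undo_depth=0 redo_depth=1
After op 3 (redo): buf='hi' undo_depth=1 redo_depth=0
After op 4 (undo): buf='(empty)' undo_depth=0 redo_depth=1
After op 5 (type): buf='blue' undo_depth=1 redo_depth=0
After op 6 (delete): buf='blu' undo_depth=2 redo_depth=0

Answer: blu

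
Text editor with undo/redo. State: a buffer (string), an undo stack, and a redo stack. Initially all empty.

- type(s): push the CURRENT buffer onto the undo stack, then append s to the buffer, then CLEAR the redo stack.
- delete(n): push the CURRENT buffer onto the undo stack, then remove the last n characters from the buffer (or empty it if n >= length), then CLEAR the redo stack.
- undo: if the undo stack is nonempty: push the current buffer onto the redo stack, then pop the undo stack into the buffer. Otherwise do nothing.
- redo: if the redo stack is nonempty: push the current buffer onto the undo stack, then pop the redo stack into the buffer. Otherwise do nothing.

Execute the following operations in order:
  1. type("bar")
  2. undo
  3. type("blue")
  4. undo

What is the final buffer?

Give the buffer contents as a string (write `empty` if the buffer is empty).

Answer: empty

Derivation:
After op 1 (type): buf='bar' undo_depth=1 redo_depth=0
After op 2 (undo): buf='(empty)' undo_depth=0 redo_depth=1
After op 3 (type): buf='blue' undo_depth=1 redo_depth=0
After op 4 (undo): buf='(empty)' undo_depth=0 redo_depth=1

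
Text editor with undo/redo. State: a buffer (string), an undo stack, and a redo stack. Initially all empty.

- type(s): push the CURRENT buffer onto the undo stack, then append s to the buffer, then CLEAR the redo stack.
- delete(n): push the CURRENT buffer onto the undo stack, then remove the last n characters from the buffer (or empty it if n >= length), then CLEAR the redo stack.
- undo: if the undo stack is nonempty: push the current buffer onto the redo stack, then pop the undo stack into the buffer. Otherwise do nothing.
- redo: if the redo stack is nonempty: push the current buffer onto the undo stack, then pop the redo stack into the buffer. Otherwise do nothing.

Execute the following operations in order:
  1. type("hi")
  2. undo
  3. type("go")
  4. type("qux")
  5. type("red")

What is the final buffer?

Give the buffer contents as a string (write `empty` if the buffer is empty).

After op 1 (type): buf='hi' undo_depth=1 redo_depth=0
After op 2 (undo): buf='(empty)' undo_depth=0 redo_depth=1
After op 3 (type): buf='go' undo_depth=1 redo_depth=0
After op 4 (type): buf='goqux' undo_depth=2 redo_depth=0
After op 5 (type): buf='goquxred' undo_depth=3 redo_depth=0

Answer: goquxred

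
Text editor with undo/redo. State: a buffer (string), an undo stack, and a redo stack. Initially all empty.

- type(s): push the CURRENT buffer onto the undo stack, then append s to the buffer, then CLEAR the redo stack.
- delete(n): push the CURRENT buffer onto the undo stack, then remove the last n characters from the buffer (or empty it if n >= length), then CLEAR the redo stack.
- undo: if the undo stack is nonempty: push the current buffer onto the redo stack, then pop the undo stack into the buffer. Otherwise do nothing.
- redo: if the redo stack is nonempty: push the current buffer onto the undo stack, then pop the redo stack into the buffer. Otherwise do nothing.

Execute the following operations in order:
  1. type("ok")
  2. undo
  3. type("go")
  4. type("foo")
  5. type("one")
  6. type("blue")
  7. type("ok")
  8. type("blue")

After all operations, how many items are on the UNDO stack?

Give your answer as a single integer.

After op 1 (type): buf='ok' undo_depth=1 redo_depth=0
After op 2 (undo): buf='(empty)' undo_depth=0 redo_depth=1
After op 3 (type): buf='go' undo_depth=1 redo_depth=0
After op 4 (type): buf='gofoo' undo_depth=2 redo_depth=0
After op 5 (type): buf='gofooone' undo_depth=3 redo_depth=0
After op 6 (type): buf='gofoooneblue' undo_depth=4 redo_depth=0
After op 7 (type): buf='gofoooneblueok' undo_depth=5 redo_depth=0
After op 8 (type): buf='gofoooneblueokblue' undo_depth=6 redo_depth=0

Answer: 6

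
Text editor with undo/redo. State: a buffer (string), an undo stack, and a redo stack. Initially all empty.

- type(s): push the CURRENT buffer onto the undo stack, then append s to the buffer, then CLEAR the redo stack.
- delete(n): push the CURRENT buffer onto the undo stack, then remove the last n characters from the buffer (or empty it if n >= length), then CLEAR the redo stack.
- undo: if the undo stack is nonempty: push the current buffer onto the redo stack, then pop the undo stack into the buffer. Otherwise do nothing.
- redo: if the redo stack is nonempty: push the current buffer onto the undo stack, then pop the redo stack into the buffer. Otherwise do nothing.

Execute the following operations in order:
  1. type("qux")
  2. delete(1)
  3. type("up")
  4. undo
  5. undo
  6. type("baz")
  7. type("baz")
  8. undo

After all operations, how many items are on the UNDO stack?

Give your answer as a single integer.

After op 1 (type): buf='qux' undo_depth=1 redo_depth=0
After op 2 (delete): buf='qu' undo_depth=2 redo_depth=0
After op 3 (type): buf='quup' undo_depth=3 redo_depth=0
After op 4 (undo): buf='qu' undo_depth=2 redo_depth=1
After op 5 (undo): buf='qux' undo_depth=1 redo_depth=2
After op 6 (type): buf='quxbaz' undo_depth=2 redo_depth=0
After op 7 (type): buf='quxbazbaz' undo_depth=3 redo_depth=0
After op 8 (undo): buf='quxbaz' undo_depth=2 redo_depth=1

Answer: 2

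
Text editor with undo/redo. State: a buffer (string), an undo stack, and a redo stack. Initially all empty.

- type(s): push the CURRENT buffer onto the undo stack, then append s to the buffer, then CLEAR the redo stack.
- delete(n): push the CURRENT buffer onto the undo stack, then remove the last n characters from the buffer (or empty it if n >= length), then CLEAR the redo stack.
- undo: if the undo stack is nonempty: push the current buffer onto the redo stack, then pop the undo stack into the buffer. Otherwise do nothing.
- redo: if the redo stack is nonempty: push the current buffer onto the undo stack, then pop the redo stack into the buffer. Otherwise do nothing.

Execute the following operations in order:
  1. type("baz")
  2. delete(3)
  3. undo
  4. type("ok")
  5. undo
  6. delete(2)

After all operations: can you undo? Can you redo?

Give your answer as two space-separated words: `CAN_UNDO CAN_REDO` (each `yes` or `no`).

Answer: yes no

Derivation:
After op 1 (type): buf='baz' undo_depth=1 redo_depth=0
After op 2 (delete): buf='(empty)' undo_depth=2 redo_depth=0
After op 3 (undo): buf='baz' undo_depth=1 redo_depth=1
After op 4 (type): buf='bazok' undo_depth=2 redo_depth=0
After op 5 (undo): buf='baz' undo_depth=1 redo_depth=1
After op 6 (delete): buf='b' undo_depth=2 redo_depth=0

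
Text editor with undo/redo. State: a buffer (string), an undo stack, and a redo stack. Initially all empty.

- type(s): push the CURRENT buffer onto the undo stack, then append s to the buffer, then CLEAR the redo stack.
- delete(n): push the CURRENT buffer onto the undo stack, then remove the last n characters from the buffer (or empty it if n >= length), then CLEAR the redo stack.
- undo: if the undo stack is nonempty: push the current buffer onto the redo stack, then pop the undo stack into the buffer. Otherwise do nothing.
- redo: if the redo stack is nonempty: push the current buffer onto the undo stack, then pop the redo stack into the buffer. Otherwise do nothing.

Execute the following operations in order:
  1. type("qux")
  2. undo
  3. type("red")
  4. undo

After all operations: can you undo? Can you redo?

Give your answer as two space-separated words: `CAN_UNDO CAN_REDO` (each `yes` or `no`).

After op 1 (type): buf='qux' undo_depth=1 redo_depth=0
After op 2 (undo): buf='(empty)' undo_depth=0 redo_depth=1
After op 3 (type): buf='red' undo_depth=1 redo_depth=0
After op 4 (undo): buf='(empty)' undo_depth=0 redo_depth=1

Answer: no yes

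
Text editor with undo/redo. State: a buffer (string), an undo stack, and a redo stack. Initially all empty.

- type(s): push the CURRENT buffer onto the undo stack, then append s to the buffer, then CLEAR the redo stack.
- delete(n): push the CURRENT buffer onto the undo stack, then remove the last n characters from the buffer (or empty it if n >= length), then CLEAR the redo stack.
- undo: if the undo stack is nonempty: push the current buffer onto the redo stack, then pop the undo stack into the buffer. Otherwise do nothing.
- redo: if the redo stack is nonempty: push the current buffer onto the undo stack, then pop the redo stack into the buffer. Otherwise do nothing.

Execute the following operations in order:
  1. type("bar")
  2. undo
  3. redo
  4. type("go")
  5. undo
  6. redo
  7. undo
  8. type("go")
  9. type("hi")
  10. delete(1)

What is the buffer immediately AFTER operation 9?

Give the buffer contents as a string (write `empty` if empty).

After op 1 (type): buf='bar' undo_depth=1 redo_depth=0
After op 2 (undo): buf='(empty)' undo_depth=0 redo_depth=1
After op 3 (redo): buf='bar' undo_depth=1 redo_depth=0
After op 4 (type): buf='bargo' undo_depth=2 redo_depth=0
After op 5 (undo): buf='bar' undo_depth=1 redo_depth=1
After op 6 (redo): buf='bargo' undo_depth=2 redo_depth=0
After op 7 (undo): buf='bar' undo_depth=1 redo_depth=1
After op 8 (type): buf='bargo' undo_depth=2 redo_depth=0
After op 9 (type): buf='bargohi' undo_depth=3 redo_depth=0

Answer: bargohi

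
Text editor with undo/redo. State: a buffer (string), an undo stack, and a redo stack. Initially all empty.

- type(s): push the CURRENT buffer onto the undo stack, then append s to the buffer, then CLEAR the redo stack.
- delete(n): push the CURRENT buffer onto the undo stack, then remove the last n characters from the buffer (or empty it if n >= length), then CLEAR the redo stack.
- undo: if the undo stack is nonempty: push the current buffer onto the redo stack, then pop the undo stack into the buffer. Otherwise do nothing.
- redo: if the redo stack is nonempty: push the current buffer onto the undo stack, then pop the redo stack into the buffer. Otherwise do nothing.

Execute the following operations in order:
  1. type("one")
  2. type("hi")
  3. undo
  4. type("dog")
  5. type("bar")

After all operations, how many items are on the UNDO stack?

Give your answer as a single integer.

Answer: 3

Derivation:
After op 1 (type): buf='one' undo_depth=1 redo_depth=0
After op 2 (type): buf='onehi' undo_depth=2 redo_depth=0
After op 3 (undo): buf='one' undo_depth=1 redo_depth=1
After op 4 (type): buf='onedog' undo_depth=2 redo_depth=0
After op 5 (type): buf='onedogbar' undo_depth=3 redo_depth=0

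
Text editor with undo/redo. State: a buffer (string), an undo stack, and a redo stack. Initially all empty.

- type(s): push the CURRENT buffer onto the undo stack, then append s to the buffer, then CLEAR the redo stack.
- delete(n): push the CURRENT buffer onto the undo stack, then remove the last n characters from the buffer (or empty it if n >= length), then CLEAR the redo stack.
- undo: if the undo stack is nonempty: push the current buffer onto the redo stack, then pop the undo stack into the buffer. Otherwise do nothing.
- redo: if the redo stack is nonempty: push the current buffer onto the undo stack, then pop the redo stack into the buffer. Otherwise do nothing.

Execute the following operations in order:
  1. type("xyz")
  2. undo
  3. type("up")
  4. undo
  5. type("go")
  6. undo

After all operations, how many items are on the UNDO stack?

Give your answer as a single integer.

After op 1 (type): buf='xyz' undo_depth=1 redo_depth=0
After op 2 (undo): buf='(empty)' undo_depth=0 redo_depth=1
After op 3 (type): buf='up' undo_depth=1 redo_depth=0
After op 4 (undo): buf='(empty)' undo_depth=0 redo_depth=1
After op 5 (type): buf='go' undo_depth=1 redo_depth=0
After op 6 (undo): buf='(empty)' undo_depth=0 redo_depth=1

Answer: 0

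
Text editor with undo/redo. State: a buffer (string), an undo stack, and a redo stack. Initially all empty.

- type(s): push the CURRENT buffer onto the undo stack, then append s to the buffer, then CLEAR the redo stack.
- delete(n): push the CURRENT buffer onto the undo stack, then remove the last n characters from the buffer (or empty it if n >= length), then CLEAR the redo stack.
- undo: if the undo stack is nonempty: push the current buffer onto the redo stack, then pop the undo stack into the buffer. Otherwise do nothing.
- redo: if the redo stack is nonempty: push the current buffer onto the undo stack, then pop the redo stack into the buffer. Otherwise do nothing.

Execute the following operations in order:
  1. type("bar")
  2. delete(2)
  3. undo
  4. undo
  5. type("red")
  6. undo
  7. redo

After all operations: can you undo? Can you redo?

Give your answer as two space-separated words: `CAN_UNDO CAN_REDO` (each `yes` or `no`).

Answer: yes no

Derivation:
After op 1 (type): buf='bar' undo_depth=1 redo_depth=0
After op 2 (delete): buf='b' undo_depth=2 redo_depth=0
After op 3 (undo): buf='bar' undo_depth=1 redo_depth=1
After op 4 (undo): buf='(empty)' undo_depth=0 redo_depth=2
After op 5 (type): buf='red' undo_depth=1 redo_depth=0
After op 6 (undo): buf='(empty)' undo_depth=0 redo_depth=1
After op 7 (redo): buf='red' undo_depth=1 redo_depth=0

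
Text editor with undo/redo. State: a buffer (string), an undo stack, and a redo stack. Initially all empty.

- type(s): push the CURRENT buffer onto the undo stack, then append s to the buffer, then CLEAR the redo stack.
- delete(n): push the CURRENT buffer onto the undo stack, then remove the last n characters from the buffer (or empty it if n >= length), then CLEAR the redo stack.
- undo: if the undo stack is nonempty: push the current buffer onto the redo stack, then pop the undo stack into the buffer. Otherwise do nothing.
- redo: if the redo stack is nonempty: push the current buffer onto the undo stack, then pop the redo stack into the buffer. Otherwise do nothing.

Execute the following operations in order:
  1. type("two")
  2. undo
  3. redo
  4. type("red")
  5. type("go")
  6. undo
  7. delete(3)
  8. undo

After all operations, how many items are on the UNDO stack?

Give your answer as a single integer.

Answer: 2

Derivation:
After op 1 (type): buf='two' undo_depth=1 redo_depth=0
After op 2 (undo): buf='(empty)' undo_depth=0 redo_depth=1
After op 3 (redo): buf='two' undo_depth=1 redo_depth=0
After op 4 (type): buf='twored' undo_depth=2 redo_depth=0
After op 5 (type): buf='tworedgo' undo_depth=3 redo_depth=0
After op 6 (undo): buf='twored' undo_depth=2 redo_depth=1
After op 7 (delete): buf='two' undo_depth=3 redo_depth=0
After op 8 (undo): buf='twored' undo_depth=2 redo_depth=1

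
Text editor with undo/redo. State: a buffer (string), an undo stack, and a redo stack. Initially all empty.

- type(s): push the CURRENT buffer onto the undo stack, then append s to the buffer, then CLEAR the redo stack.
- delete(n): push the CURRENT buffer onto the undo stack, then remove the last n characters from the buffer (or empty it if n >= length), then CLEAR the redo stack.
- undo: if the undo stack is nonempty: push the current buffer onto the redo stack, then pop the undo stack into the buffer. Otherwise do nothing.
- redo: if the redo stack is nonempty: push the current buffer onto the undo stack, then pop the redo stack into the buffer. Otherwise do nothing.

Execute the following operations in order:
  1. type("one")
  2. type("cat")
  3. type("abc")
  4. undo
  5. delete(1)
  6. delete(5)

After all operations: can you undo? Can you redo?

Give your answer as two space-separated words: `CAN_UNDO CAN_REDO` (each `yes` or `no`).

Answer: yes no

Derivation:
After op 1 (type): buf='one' undo_depth=1 redo_depth=0
After op 2 (type): buf='onecat' undo_depth=2 redo_depth=0
After op 3 (type): buf='onecatabc' undo_depth=3 redo_depth=0
After op 4 (undo): buf='onecat' undo_depth=2 redo_depth=1
After op 5 (delete): buf='oneca' undo_depth=3 redo_depth=0
After op 6 (delete): buf='(empty)' undo_depth=4 redo_depth=0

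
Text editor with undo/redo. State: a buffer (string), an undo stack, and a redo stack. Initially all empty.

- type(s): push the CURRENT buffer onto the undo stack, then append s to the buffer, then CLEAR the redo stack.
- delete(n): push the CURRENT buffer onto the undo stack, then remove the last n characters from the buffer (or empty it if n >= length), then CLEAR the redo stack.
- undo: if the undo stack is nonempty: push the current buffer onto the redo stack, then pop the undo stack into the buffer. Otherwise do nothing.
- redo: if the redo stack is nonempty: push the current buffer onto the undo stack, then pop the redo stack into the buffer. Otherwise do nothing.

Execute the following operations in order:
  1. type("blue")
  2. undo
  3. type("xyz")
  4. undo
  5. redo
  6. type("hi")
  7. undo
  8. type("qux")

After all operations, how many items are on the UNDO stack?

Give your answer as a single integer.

After op 1 (type): buf='blue' undo_depth=1 redo_depth=0
After op 2 (undo): buf='(empty)' undo_depth=0 redo_depth=1
After op 3 (type): buf='xyz' undo_depth=1 redo_depth=0
After op 4 (undo): buf='(empty)' undo_depth=0 redo_depth=1
After op 5 (redo): buf='xyz' undo_depth=1 redo_depth=0
After op 6 (type): buf='xyzhi' undo_depth=2 redo_depth=0
After op 7 (undo): buf='xyz' undo_depth=1 redo_depth=1
After op 8 (type): buf='xyzqux' undo_depth=2 redo_depth=0

Answer: 2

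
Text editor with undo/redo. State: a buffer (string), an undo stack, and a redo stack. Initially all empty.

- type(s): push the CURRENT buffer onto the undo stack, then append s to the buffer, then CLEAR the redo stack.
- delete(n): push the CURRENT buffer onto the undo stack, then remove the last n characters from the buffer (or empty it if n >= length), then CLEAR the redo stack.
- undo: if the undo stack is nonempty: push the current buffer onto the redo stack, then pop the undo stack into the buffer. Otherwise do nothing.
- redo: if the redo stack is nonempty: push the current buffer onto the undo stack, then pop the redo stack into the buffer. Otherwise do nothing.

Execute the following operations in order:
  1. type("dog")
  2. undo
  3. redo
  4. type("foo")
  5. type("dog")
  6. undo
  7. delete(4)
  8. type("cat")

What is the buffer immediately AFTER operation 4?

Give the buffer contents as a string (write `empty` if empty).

After op 1 (type): buf='dog' undo_depth=1 redo_depth=0
After op 2 (undo): buf='(empty)' undo_depth=0 redo_depth=1
After op 3 (redo): buf='dog' undo_depth=1 redo_depth=0
After op 4 (type): buf='dogfoo' undo_depth=2 redo_depth=0

Answer: dogfoo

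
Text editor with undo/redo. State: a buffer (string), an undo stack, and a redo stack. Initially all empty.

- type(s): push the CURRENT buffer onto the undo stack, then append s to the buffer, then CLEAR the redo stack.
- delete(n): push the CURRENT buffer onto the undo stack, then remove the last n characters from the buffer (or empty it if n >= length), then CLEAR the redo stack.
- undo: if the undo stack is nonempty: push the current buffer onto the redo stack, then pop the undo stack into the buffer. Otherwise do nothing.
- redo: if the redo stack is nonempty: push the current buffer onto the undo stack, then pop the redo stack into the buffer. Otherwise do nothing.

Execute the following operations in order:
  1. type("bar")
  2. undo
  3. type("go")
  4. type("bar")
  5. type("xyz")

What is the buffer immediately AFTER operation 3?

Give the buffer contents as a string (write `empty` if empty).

After op 1 (type): buf='bar' undo_depth=1 redo_depth=0
After op 2 (undo): buf='(empty)' undo_depth=0 redo_depth=1
After op 3 (type): buf='go' undo_depth=1 redo_depth=0

Answer: go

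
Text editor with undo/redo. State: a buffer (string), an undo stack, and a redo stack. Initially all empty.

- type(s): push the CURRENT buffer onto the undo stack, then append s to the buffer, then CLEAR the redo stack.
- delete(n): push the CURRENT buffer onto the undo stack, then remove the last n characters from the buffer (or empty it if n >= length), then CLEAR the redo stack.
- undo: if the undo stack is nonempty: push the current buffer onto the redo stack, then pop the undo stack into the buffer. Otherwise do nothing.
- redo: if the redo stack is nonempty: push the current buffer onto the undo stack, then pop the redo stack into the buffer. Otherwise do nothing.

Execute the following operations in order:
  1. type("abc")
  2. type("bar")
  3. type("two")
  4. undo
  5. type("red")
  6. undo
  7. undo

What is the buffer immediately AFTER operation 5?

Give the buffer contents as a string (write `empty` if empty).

Answer: abcbarred

Derivation:
After op 1 (type): buf='abc' undo_depth=1 redo_depth=0
After op 2 (type): buf='abcbar' undo_depth=2 redo_depth=0
After op 3 (type): buf='abcbartwo' undo_depth=3 redo_depth=0
After op 4 (undo): buf='abcbar' undo_depth=2 redo_depth=1
After op 5 (type): buf='abcbarred' undo_depth=3 redo_depth=0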